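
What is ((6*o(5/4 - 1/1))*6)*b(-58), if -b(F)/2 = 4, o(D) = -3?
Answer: 864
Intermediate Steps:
b(F) = -8 (b(F) = -2*4 = -8)
((6*o(5/4 - 1/1))*6)*b(-58) = ((6*(-3))*6)*(-8) = -18*6*(-8) = -108*(-8) = 864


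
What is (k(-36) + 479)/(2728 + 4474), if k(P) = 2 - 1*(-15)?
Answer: 248/3601 ≈ 0.068870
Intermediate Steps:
k(P) = 17 (k(P) = 2 + 15 = 17)
(k(-36) + 479)/(2728 + 4474) = (17 + 479)/(2728 + 4474) = 496/7202 = 496*(1/7202) = 248/3601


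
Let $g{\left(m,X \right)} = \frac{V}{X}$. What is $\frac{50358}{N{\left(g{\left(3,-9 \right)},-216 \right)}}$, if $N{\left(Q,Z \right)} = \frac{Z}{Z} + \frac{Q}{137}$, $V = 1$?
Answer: $\frac{403191}{8} \approx 50399.0$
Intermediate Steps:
$g{\left(m,X \right)} = \frac{1}{X}$ ($g{\left(m,X \right)} = 1 \frac{1}{X} = \frac{1}{X}$)
$N{\left(Q,Z \right)} = 1 + \frac{Q}{137}$ ($N{\left(Q,Z \right)} = 1 + Q \frac{1}{137} = 1 + \frac{Q}{137}$)
$\frac{50358}{N{\left(g{\left(3,-9 \right)},-216 \right)}} = \frac{50358}{1 + \frac{1}{137 \left(-9\right)}} = \frac{50358}{1 + \frac{1}{137} \left(- \frac{1}{9}\right)} = \frac{50358}{1 - \frac{1}{1233}} = \frac{50358}{\frac{1232}{1233}} = 50358 \cdot \frac{1233}{1232} = \frac{403191}{8}$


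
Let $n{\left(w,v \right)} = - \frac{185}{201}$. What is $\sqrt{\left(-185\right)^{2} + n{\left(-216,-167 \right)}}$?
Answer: $\frac{8 \sqrt{21604485}}{201} \approx 185.0$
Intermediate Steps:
$n{\left(w,v \right)} = - \frac{185}{201}$ ($n{\left(w,v \right)} = \left(-185\right) \frac{1}{201} = - \frac{185}{201}$)
$\sqrt{\left(-185\right)^{2} + n{\left(-216,-167 \right)}} = \sqrt{\left(-185\right)^{2} - \frac{185}{201}} = \sqrt{34225 - \frac{185}{201}} = \sqrt{\frac{6879040}{201}} = \frac{8 \sqrt{21604485}}{201}$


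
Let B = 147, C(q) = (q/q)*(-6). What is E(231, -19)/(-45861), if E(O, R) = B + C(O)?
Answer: -47/15287 ≈ -0.0030745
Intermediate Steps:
C(q) = -6 (C(q) = 1*(-6) = -6)
E(O, R) = 141 (E(O, R) = 147 - 6 = 141)
E(231, -19)/(-45861) = 141/(-45861) = 141*(-1/45861) = -47/15287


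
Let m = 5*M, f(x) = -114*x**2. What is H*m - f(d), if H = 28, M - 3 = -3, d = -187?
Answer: 3986466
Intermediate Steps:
M = 0 (M = 3 - 3 = 0)
m = 0 (m = 5*0 = 0)
H*m - f(d) = 28*0 - (-114)*(-187)**2 = 0 - (-114)*34969 = 0 - 1*(-3986466) = 0 + 3986466 = 3986466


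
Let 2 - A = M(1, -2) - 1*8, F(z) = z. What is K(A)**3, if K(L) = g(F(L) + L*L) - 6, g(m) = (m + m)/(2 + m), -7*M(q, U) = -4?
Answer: -122393332125/1856331989 ≈ -65.933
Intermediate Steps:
M(q, U) = 4/7 (M(q, U) = -1/7*(-4) = 4/7)
A = 66/7 (A = 2 - (4/7 - 1*8) = 2 - (4/7 - 8) = 2 - 1*(-52/7) = 2 + 52/7 = 66/7 ≈ 9.4286)
g(m) = 2*m/(2 + m) (g(m) = (2*m)/(2 + m) = 2*m/(2 + m))
K(L) = -6 + 2*(L + L**2)/(2 + L + L**2) (K(L) = 2*(L + L*L)/(2 + (L + L*L)) - 6 = 2*(L + L**2)/(2 + (L + L**2)) - 6 = 2*(L + L**2)/(2 + L + L**2) - 6 = -6 + 2*(L + L**2)/(2 + L + L**2))
K(A)**3 = (4*(-3 - 1*66/7 - (66/7)**2)/(2 + 66/7 + (66/7)**2))**3 = (4*(-3 - 66/7 - 1*4356/49)/(2 + 66/7 + 4356/49))**3 = (4*(-3 - 66/7 - 4356/49)/(4916/49))**3 = (4*(49/4916)*(-4965/49))**3 = (-4965/1229)**3 = -122393332125/1856331989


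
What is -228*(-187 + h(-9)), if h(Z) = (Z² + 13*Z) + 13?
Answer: 47880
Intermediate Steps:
h(Z) = 13 + Z² + 13*Z
-228*(-187 + h(-9)) = -228*(-187 + (13 + (-9)² + 13*(-9))) = -228*(-187 + (13 + 81 - 117)) = -228*(-187 - 23) = -228*(-210) = 47880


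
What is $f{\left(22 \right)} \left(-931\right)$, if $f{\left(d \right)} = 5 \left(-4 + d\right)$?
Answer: $-83790$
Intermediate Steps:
$f{\left(d \right)} = -20 + 5 d$
$f{\left(22 \right)} \left(-931\right) = \left(-20 + 5 \cdot 22\right) \left(-931\right) = \left(-20 + 110\right) \left(-931\right) = 90 \left(-931\right) = -83790$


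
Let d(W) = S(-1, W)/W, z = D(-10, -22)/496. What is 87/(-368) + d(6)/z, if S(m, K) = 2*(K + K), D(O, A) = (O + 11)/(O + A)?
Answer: -23363671/368 ≈ -63488.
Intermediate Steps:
D(O, A) = (11 + O)/(A + O)
S(m, K) = 4*K (S(m, K) = 2*(2*K) = 4*K)
z = -1/15872 (z = ((11 - 10)/(-22 - 10))/496 = (1/(-32))*(1/496) = -1/32*1*(1/496) = -1/32*1/496 = -1/15872 ≈ -6.3004e-5)
d(W) = 4 (d(W) = (4*W)/W = 4)
87/(-368) + d(6)/z = 87/(-368) + 4/(-1/15872) = 87*(-1/368) + 4*(-15872) = -87/368 - 63488 = -23363671/368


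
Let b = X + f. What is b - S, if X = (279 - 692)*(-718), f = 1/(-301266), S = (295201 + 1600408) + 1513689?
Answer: -937769959225/301266 ≈ -3.1128e+6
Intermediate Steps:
S = 3409298 (S = 1895609 + 1513689 = 3409298)
f = -1/301266 ≈ -3.3193e-6
X = 296534 (X = -413*(-718) = 296534)
b = 89335612043/301266 (b = 296534 - 1/301266 = 89335612043/301266 ≈ 2.9653e+5)
b - S = 89335612043/301266 - 1*3409298 = 89335612043/301266 - 3409298 = -937769959225/301266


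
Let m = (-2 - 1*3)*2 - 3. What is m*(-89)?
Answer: 1157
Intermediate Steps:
m = -13 (m = (-2 - 3)*2 - 3 = -5*2 - 3 = -10 - 3 = -13)
m*(-89) = -13*(-89) = 1157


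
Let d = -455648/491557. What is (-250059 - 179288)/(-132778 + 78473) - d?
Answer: 235792487919/26694002885 ≈ 8.8332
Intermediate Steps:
d = -455648/491557 (d = -455648*1/491557 = -455648/491557 ≈ -0.92695)
(-250059 - 179288)/(-132778 + 78473) - d = (-250059 - 179288)/(-132778 + 78473) - 1*(-455648/491557) = -429347/(-54305) + 455648/491557 = -429347*(-1/54305) + 455648/491557 = 429347/54305 + 455648/491557 = 235792487919/26694002885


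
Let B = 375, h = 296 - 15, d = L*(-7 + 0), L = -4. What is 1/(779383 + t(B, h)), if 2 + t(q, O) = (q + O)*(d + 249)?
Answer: 1/961093 ≈ 1.0405e-6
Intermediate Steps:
d = 28 (d = -4*(-7 + 0) = -4*(-7) = 28)
h = 281
t(q, O) = -2 + 277*O + 277*q (t(q, O) = -2 + (q + O)*(28 + 249) = -2 + (O + q)*277 = -2 + (277*O + 277*q) = -2 + 277*O + 277*q)
1/(779383 + t(B, h)) = 1/(779383 + (-2 + 277*281 + 277*375)) = 1/(779383 + (-2 + 77837 + 103875)) = 1/(779383 + 181710) = 1/961093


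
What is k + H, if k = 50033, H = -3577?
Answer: 46456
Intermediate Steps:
k + H = 50033 - 3577 = 46456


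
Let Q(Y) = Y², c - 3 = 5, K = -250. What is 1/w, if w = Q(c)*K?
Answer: -1/16000 ≈ -6.2500e-5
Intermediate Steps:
c = 8 (c = 3 + 5 = 8)
w = -16000 (w = 8²*(-250) = 64*(-250) = -16000)
1/w = 1/(-16000) = -1/16000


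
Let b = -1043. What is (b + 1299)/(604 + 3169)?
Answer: 256/3773 ≈ 0.067850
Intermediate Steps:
(b + 1299)/(604 + 3169) = (-1043 + 1299)/(604 + 3169) = 256/3773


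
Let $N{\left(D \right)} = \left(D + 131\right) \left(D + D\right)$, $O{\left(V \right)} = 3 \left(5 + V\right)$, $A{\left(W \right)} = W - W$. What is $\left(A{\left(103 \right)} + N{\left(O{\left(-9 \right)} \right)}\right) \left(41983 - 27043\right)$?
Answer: $-42668640$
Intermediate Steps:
$A{\left(W \right)} = 0$
$O{\left(V \right)} = 15 + 3 V$
$N{\left(D \right)} = 2 D \left(131 + D\right)$ ($N{\left(D \right)} = \left(131 + D\right) 2 D = 2 D \left(131 + D\right)$)
$\left(A{\left(103 \right)} + N{\left(O{\left(-9 \right)} \right)}\right) \left(41983 - 27043\right) = \left(0 + 2 \left(15 + 3 \left(-9\right)\right) \left(131 + \left(15 + 3 \left(-9\right)\right)\right)\right) \left(41983 - 27043\right) = \left(0 + 2 \left(15 - 27\right) \left(131 + \left(15 - 27\right)\right)\right) 14940 = \left(0 + 2 \left(-12\right) \left(131 - 12\right)\right) 14940 = \left(0 + 2 \left(-12\right) 119\right) 14940 = \left(0 - 2856\right) 14940 = \left(-2856\right) 14940 = -42668640$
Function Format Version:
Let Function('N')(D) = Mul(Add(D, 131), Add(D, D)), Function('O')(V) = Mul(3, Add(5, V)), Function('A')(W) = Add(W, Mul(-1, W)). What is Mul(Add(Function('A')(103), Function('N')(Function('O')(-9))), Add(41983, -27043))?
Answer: -42668640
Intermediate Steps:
Function('A')(W) = 0
Function('O')(V) = Add(15, Mul(3, V))
Function('N')(D) = Mul(2, D, Add(131, D)) (Function('N')(D) = Mul(Add(131, D), Mul(2, D)) = Mul(2, D, Add(131, D)))
Mul(Add(Function('A')(103), Function('N')(Function('O')(-9))), Add(41983, -27043)) = Mul(Add(0, Mul(2, Add(15, Mul(3, -9)), Add(131, Add(15, Mul(3, -9))))), Add(41983, -27043)) = Mul(Add(0, Mul(2, Add(15, -27), Add(131, Add(15, -27)))), 14940) = Mul(Add(0, Mul(2, -12, Add(131, -12))), 14940) = Mul(Add(0, Mul(2, -12, 119)), 14940) = Mul(Add(0, -2856), 14940) = Mul(-2856, 14940) = -42668640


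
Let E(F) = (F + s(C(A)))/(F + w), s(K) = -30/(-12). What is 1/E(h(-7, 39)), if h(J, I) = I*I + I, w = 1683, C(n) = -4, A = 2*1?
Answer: 6486/3125 ≈ 2.0755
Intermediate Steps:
A = 2
s(K) = 5/2 (s(K) = -30*(-1/12) = 5/2)
h(J, I) = I + I² (h(J, I) = I² + I = I + I²)
E(F) = (5/2 + F)/(1683 + F) (E(F) = (F + 5/2)/(F + 1683) = (5/2 + F)/(1683 + F))
1/E(h(-7, 39)) = 1/((5/2 + 39*(1 + 39))/(1683 + 39*(1 + 39))) = 1/((5/2 + 39*40)/(1683 + 39*40)) = 1/((5/2 + 1560)/(1683 + 1560)) = 1/((3125/2)/3243) = 1/((1/3243)*(3125/2)) = 1/(3125/6486) = 6486/3125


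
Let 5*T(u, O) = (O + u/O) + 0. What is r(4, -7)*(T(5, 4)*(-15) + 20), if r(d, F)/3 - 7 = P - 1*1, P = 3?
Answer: 459/4 ≈ 114.75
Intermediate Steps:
T(u, O) = O/5 + u/(5*O) (T(u, O) = ((O + u/O) + 0)/5 = (O + u/O)/5 = O/5 + u/(5*O))
r(d, F) = 27 (r(d, F) = 21 + 3*(3 - 1*1) = 21 + 3*(3 - 1) = 21 + 3*2 = 21 + 6 = 27)
r(4, -7)*(T(5, 4)*(-15) + 20) = 27*(((1/5)*(5 + 4**2)/4)*(-15) + 20) = 27*(((1/5)*(1/4)*(5 + 16))*(-15) + 20) = 27*(((1/5)*(1/4)*21)*(-15) + 20) = 27*((21/20)*(-15) + 20) = 27*(-63/4 + 20) = 27*(17/4) = 459/4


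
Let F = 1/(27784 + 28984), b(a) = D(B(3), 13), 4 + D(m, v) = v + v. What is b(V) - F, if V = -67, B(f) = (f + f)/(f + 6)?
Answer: 1248895/56768 ≈ 22.000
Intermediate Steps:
B(f) = 2*f/(6 + f) (B(f) = (2*f)/(6 + f) = 2*f/(6 + f))
D(m, v) = -4 + 2*v (D(m, v) = -4 + (v + v) = -4 + 2*v)
b(a) = 22 (b(a) = -4 + 2*13 = -4 + 26 = 22)
F = 1/56768 ≈ 1.7616e-5
b(V) - F = 22 - 1*1/56768 = 22 - 1/56768 = 1248895/56768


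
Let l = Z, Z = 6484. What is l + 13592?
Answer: 20076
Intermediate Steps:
l = 6484
l + 13592 = 6484 + 13592 = 20076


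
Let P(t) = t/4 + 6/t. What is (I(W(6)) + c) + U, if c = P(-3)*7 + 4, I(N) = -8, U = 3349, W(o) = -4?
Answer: 13303/4 ≈ 3325.8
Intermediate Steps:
P(t) = 6/t + t/4 (P(t) = t*(¼) + 6/t = t/4 + 6/t = 6/t + t/4)
c = -61/4 (c = (6/(-3) + (¼)*(-3))*7 + 4 = (6*(-⅓) - ¾)*7 + 4 = (-2 - ¾)*7 + 4 = -11/4*7 + 4 = -77/4 + 4 = -61/4 ≈ -15.250)
(I(W(6)) + c) + U = (-8 - 61/4) + 3349 = -93/4 + 3349 = 13303/4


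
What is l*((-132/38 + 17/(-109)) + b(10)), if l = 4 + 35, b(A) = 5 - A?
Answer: -697008/2071 ≈ -336.56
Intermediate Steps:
l = 39
l*((-132/38 + 17/(-109)) + b(10)) = 39*((-132/38 + 17/(-109)) + (5 - 1*10)) = 39*((-132*1/38 + 17*(-1/109)) + (5 - 10)) = 39*((-66/19 - 17/109) - 5) = 39*(-7517/2071 - 5) = 39*(-17872/2071) = -697008/2071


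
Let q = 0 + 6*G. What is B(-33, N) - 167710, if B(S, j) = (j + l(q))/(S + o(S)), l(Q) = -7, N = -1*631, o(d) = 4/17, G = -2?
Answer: -93403624/557 ≈ -1.6769e+5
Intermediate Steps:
o(d) = 4/17 (o(d) = 4*(1/17) = 4/17)
N = -631
q = -12 (q = 0 + 6*(-2) = 0 - 12 = -12)
B(S, j) = (-7 + j)/(4/17 + S) (B(S, j) = (j - 7)/(S + 4/17) = (-7 + j)/(4/17 + S))
B(-33, N) - 167710 = 17*(-7 - 631)/(4 + 17*(-33)) - 167710 = 17*(-638)/(4 - 561) - 167710 = 17*(-638)/(-557) - 167710 = 17*(-1/557)*(-638) - 167710 = 10846/557 - 167710 = -93403624/557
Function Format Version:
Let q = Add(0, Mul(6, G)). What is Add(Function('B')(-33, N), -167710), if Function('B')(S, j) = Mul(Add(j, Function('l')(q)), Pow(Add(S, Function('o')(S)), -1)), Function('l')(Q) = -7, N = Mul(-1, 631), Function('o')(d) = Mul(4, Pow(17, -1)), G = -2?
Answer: Rational(-93403624, 557) ≈ -1.6769e+5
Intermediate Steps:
Function('o')(d) = Rational(4, 17) (Function('o')(d) = Mul(4, Rational(1, 17)) = Rational(4, 17))
N = -631
q = -12 (q = Add(0, Mul(6, -2)) = Add(0, -12) = -12)
Function('B')(S, j) = Mul(Pow(Add(Rational(4, 17), S), -1), Add(-7, j)) (Function('B')(S, j) = Mul(Add(j, -7), Pow(Add(S, Rational(4, 17)), -1)) = Mul(Add(-7, j), Pow(Add(Rational(4, 17), S), -1)) = Mul(Pow(Add(Rational(4, 17), S), -1), Add(-7, j)))
Add(Function('B')(-33, N), -167710) = Add(Mul(17, Pow(Add(4, Mul(17, -33)), -1), Add(-7, -631)), -167710) = Add(Mul(17, Pow(Add(4, -561), -1), -638), -167710) = Add(Mul(17, Pow(-557, -1), -638), -167710) = Add(Mul(17, Rational(-1, 557), -638), -167710) = Add(Rational(10846, 557), -167710) = Rational(-93403624, 557)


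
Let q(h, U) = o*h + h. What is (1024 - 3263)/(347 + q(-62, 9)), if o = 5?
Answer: 2239/25 ≈ 89.560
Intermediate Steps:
q(h, U) = 6*h (q(h, U) = 5*h + h = 6*h)
(1024 - 3263)/(347 + q(-62, 9)) = (1024 - 3263)/(347 + 6*(-62)) = -2239/(347 - 372) = -2239/(-25) = -2239*(-1/25) = 2239/25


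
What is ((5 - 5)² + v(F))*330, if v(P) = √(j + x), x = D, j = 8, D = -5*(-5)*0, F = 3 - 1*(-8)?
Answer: 660*√2 ≈ 933.38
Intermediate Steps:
F = 11 (F = 3 + 8 = 11)
D = 0 (D = 25*0 = 0)
x = 0
v(P) = 2*√2 (v(P) = √(8 + 0) = √8 = 2*√2)
((5 - 5)² + v(F))*330 = ((5 - 5)² + 2*√2)*330 = (0² + 2*√2)*330 = (0 + 2*√2)*330 = (2*√2)*330 = 660*√2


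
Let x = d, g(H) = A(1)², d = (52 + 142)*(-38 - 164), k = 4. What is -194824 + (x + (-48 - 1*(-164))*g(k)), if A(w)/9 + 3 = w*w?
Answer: -196428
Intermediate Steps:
A(w) = -27 + 9*w² (A(w) = -27 + 9*(w*w) = -27 + 9*w²)
d = -39188 (d = 194*(-202) = -39188)
g(H) = 324 (g(H) = (-27 + 9*1²)² = (-27 + 9*1)² = (-27 + 9)² = (-18)² = 324)
x = -39188
-194824 + (x + (-48 - 1*(-164))*g(k)) = -194824 + (-39188 + (-48 - 1*(-164))*324) = -194824 + (-39188 + (-48 + 164)*324) = -194824 + (-39188 + 116*324) = -194824 + (-39188 + 37584) = -194824 - 1604 = -196428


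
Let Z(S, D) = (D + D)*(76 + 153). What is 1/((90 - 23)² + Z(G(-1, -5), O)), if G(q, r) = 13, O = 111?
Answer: 1/55327 ≈ 1.8074e-5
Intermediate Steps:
Z(S, D) = 458*D (Z(S, D) = (2*D)*229 = 458*D)
1/((90 - 23)² + Z(G(-1, -5), O)) = 1/((90 - 23)² + 458*111) = 1/(67² + 50838) = 1/(4489 + 50838) = 1/55327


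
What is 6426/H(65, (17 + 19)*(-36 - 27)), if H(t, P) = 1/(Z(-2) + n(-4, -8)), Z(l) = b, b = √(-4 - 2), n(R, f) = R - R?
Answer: 6426*I*√6 ≈ 15740.0*I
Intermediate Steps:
n(R, f) = 0
b = I*√6 (b = √(-6) = I*√6 ≈ 2.4495*I)
Z(l) = I*√6
H(t, P) = -I*√6/6 (H(t, P) = 1/(I*√6 + 0) = 1/(I*√6) = -I*√6/6)
6426/H(65, (17 + 19)*(-36 - 27)) = 6426/((-I*√6/6)) = 6426*(I*√6) = 6426*I*√6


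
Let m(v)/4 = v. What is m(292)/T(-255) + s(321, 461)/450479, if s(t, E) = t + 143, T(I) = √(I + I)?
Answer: 464/450479 - 584*I*√510/255 ≈ 0.00103 - 51.72*I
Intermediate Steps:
T(I) = √2*√I (T(I) = √(2*I) = √2*√I)
m(v) = 4*v
s(t, E) = 143 + t
m(292)/T(-255) + s(321, 461)/450479 = (4*292)/((√2*√(-255))) + (143 + 321)/450479 = 1168/((√2*(I*√255))) + 464*(1/450479) = 1168/((I*√510)) + 464/450479 = 1168*(-I*√510/510) + 464/450479 = -584*I*√510/255 + 464/450479 = 464/450479 - 584*I*√510/255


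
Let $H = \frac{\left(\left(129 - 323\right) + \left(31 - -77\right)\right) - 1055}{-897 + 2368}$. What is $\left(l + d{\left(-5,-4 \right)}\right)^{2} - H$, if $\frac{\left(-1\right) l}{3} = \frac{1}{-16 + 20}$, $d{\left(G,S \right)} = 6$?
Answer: $\frac{666967}{23536} \approx 28.338$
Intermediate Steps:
$l = - \frac{3}{4}$ ($l = - \frac{3}{-16 + 20} = - \frac{3}{4} \approx -0.75$)
$H = - \frac{1141}{1471}$ ($H = \frac{\left(-194 + \left(31 + 77\right)\right) - 1055}{1471} = \left(\left(-194 + 108\right) - 1055\right) \frac{1}{1471} = \left(-86 - 1055\right) \frac{1}{1471} = \left(-1141\right) \frac{1}{1471} = - \frac{1141}{1471} \approx -0.77566$)
$\left(l + d{\left(-5,-4 \right)}\right)^{2} - H = \left(- \frac{3}{4} + 6\right)^{2} - - \frac{1141}{1471} = \left(\frac{21}{4}\right)^{2} + \frac{1141}{1471} = \frac{441}{16} + \frac{1141}{1471} = \frac{666967}{23536}$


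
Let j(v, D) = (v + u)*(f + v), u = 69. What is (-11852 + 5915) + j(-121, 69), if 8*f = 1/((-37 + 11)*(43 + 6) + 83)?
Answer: 845623/2382 ≈ 355.01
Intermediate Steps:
f = -1/9528 (f = 1/(8*((-37 + 11)*(43 + 6) + 83)) = 1/(8*(-26*49 + 83)) = 1/(8*(-1274 + 83)) = (⅛)/(-1191) = (⅛)*(-1/1191) = -1/9528 ≈ -0.00010495)
j(v, D) = (69 + v)*(-1/9528 + v) (j(v, D) = (v + 69)*(-1/9528 + v) = (69 + v)*(-1/9528 + v))
(-11852 + 5915) + j(-121, 69) = (-11852 + 5915) + (-23/3176 + (-121)² + (657431/9528)*(-121)) = -5937 + (-23/3176 + 14641 - 79549151/9528) = -5937 + 14987557/2382 = 845623/2382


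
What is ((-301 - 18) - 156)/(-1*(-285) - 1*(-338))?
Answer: -475/623 ≈ -0.76244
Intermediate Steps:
((-301 - 18) - 156)/(-1*(-285) - 1*(-338)) = (-319 - 156)/(285 + 338) = -475/623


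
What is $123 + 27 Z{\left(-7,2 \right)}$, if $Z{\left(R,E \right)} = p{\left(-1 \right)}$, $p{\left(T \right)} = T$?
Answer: $96$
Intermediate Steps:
$Z{\left(R,E \right)} = -1$
$123 + 27 Z{\left(-7,2 \right)} = 123 + 27 \left(-1\right) = 123 - 27 = 96$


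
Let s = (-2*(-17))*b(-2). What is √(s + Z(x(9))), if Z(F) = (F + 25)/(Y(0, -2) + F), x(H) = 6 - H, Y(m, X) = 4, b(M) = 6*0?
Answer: √22 ≈ 4.6904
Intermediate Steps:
b(M) = 0
s = 0 (s = -2*(-17)*0 = 34*0 = 0)
Z(F) = (25 + F)/(4 + F) (Z(F) = (F + 25)/(4 + F) = (25 + F)/(4 + F))
√(s + Z(x(9))) = √(0 + (25 + (6 - 1*9))/(4 + (6 - 1*9))) = √(0 + (25 + (6 - 9))/(4 + (6 - 9))) = √(0 + (25 - 3)/(4 - 3)) = √(0 + 22/1) = √(0 + 1*22) = √(0 + 22) = √22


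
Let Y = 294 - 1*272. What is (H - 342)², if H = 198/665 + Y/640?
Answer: 8458075108729/72454144 ≈ 1.1674e+5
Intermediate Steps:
Y = 22 (Y = 294 - 272 = 22)
H = 2827/8512 (H = 198/665 + 22/640 = 198*(1/665) + 22*(1/640) = 198/665 + 11/320 = 2827/8512 ≈ 0.33212)
(H - 342)² = (2827/8512 - 342)² = (-2908277/8512)² = 8458075108729/72454144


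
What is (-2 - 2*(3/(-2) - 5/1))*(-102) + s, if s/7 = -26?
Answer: -1304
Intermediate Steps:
s = -182 (s = 7*(-26) = -182)
(-2 - 2*(3/(-2) - 5/1))*(-102) + s = (-2 - 2*(3/(-2) - 5/1))*(-102) - 182 = (-2 - 2*(3*(-½) - 5*1))*(-102) - 182 = (-2 - 2*(-3/2 - 5))*(-102) - 182 = (-2 - 2*(-13/2))*(-102) - 182 = (-2 + 13)*(-102) - 182 = 11*(-102) - 182 = -1122 - 182 = -1304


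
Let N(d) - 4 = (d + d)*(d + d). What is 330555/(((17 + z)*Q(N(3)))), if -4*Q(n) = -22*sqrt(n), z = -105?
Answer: -66111*sqrt(10)/1936 ≈ -107.99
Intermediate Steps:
N(d) = 4 + 4*d**2 (N(d) = 4 + (d + d)*(d + d) = 4 + (2*d)*(2*d) = 4 + 4*d**2)
Q(n) = 11*sqrt(n)/2 (Q(n) = -(-11)*sqrt(n)/2 = 11*sqrt(n)/2)
330555/(((17 + z)*Q(N(3)))) = 330555/(((17 - 105)*(11*sqrt(4 + 4*3**2)/2))) = 330555/((-484*sqrt(4 + 4*9))) = 330555/((-484*sqrt(4 + 36))) = 330555/((-484*sqrt(40))) = 330555/((-484*2*sqrt(10))) = 330555/((-968*sqrt(10))) = 330555*(-sqrt(10)/9680) = -66111*sqrt(10)/1936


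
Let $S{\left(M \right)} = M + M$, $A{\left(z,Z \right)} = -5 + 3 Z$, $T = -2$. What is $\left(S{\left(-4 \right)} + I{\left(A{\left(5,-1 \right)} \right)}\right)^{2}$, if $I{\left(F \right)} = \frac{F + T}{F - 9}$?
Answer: $\frac{15876}{289} \approx 54.934$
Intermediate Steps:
$S{\left(M \right)} = 2 M$
$I{\left(F \right)} = \frac{-2 + F}{-9 + F}$ ($I{\left(F \right)} = \frac{F - 2}{F - 9} = \frac{-2 + F}{-9 + F}$)
$\left(S{\left(-4 \right)} + I{\left(A{\left(5,-1 \right)} \right)}\right)^{2} = \left(2 \left(-4\right) + \frac{-2 + \left(-5 + 3 \left(-1\right)\right)}{-9 + \left(-5 + 3 \left(-1\right)\right)}\right)^{2} = \left(-8 + \frac{-2 - 8}{-9 - 8}\right)^{2} = \left(-8 + \frac{1}{-17} \left(-10\right)\right)^{2} = \left(-8 - - \frac{10}{17}\right)^{2} = \left(-8 + \frac{10}{17}\right)^{2} = \left(- \frac{126}{17}\right)^{2} = \frac{15876}{289}$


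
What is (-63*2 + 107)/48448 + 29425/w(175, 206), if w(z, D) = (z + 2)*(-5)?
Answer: -285119843/8575296 ≈ -33.249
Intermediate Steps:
w(z, D) = -10 - 5*z (w(z, D) = (2 + z)*(-5) = -10 - 5*z)
(-63*2 + 107)/48448 + 29425/w(175, 206) = (-63*2 + 107)/48448 + 29425/(-10 - 5*175) = (-126 + 107)*(1/48448) + 29425/(-10 - 875) = -19*1/48448 + 29425/(-885) = -19/48448 + 29425*(-1/885) = -19/48448 - 5885/177 = -285119843/8575296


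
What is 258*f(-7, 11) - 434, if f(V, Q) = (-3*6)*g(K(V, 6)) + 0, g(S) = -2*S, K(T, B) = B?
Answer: 55294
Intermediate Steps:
f(V, Q) = 216 (f(V, Q) = (-3*6)*(-2*6) + 0 = -18*(-12) + 0 = 216 + 0 = 216)
258*f(-7, 11) - 434 = 258*216 - 434 = 55728 - 434 = 55294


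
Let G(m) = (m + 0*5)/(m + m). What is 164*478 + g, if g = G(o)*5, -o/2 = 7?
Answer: 156789/2 ≈ 78395.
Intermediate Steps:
o = -14 (o = -2*7 = -14)
G(m) = ½ (G(m) = (m + 0)/((2*m)) = m*(1/(2*m)) = ½)
g = 5/2 (g = (½)*5 = 5/2 ≈ 2.5000)
164*478 + g = 164*478 + 5/2 = 78392 + 5/2 = 156789/2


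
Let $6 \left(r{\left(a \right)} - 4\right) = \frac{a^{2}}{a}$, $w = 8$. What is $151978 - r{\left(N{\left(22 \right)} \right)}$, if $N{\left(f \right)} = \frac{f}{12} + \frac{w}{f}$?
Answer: $\frac{60181559}{396} \approx 1.5197 \cdot 10^{5}$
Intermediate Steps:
$N{\left(f \right)} = \frac{8}{f} + \frac{f}{12}$ ($N{\left(f \right)} = \frac{f}{12} + \frac{8}{f} = \frac{8}{f} + \frac{f}{12}$)
$r{\left(a \right)} = 4 + \frac{a}{6}$ ($r{\left(a \right)} = 4 + \frac{a^{2} \frac{1}{a}}{6} = 4 + \frac{a}{6}$)
$151978 - r{\left(N{\left(22 \right)} \right)} = 151978 - \left(4 + \frac{\frac{8}{22} + \frac{1}{12} \cdot 22}{6}\right) = 151978 - \left(4 + \frac{8 \cdot \frac{1}{22} + \frac{11}{6}}{6}\right) = 151978 - \left(4 + \frac{\frac{4}{11} + \frac{11}{6}}{6}\right) = 151978 - \left(4 + \frac{1}{6} \cdot \frac{145}{66}\right) = 151978 - \left(4 + \frac{145}{396}\right) = 151978 - \frac{1729}{396} = \frac{60181559}{396}$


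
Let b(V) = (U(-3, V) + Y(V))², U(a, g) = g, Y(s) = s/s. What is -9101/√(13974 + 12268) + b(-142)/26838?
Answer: 2209/2982 - 9101*√26242/26242 ≈ -55.440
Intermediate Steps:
Y(s) = 1
b(V) = (1 + V)² (b(V) = (V + 1)² = (1 + V)²)
-9101/√(13974 + 12268) + b(-142)/26838 = -9101/√(13974 + 12268) + (1 - 142)²/26838 = -9101*√26242/26242 + (-141)²*(1/26838) = -9101*√26242/26242 + 19881*(1/26838) = -9101*√26242/26242 + 2209/2982 = 2209/2982 - 9101*√26242/26242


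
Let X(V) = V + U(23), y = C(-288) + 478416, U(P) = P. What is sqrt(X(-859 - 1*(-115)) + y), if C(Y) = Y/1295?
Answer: sqrt(801106084415)/1295 ≈ 691.15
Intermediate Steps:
C(Y) = Y/1295 (C(Y) = Y*(1/1295) = Y/1295)
y = 619548432/1295 (y = (1/1295)*(-288) + 478416 = -288/1295 + 478416 = 619548432/1295 ≈ 4.7842e+5)
X(V) = 23 + V (X(V) = V + 23 = 23 + V)
sqrt(X(-859 - 1*(-115)) + y) = sqrt((23 + (-859 - 1*(-115))) + 619548432/1295) = sqrt((23 + (-859 + 115)) + 619548432/1295) = sqrt((23 - 744) + 619548432/1295) = sqrt(-721 + 619548432/1295) = sqrt(618614737/1295) = sqrt(801106084415)/1295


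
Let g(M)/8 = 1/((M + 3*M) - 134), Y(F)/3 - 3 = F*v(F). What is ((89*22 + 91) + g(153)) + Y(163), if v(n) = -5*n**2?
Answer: -15525236129/239 ≈ -6.4959e+7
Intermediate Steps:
Y(F) = 9 - 15*F**3 (Y(F) = 9 + 3*(F*(-5*F**2)) = 9 + 3*(-5*F**3) = 9 - 15*F**3)
g(M) = 8/(-134 + 4*M) (g(M) = 8/((M + 3*M) - 134) = 8/(4*M - 134) = 8/(-134 + 4*M))
((89*22 + 91) + g(153)) + Y(163) = ((89*22 + 91) + 4/(-67 + 2*153)) + (9 - 15*163**3) = ((1958 + 91) + 4/(-67 + 306)) + (9 - 15*4330747) = (2049 + 4/239) + (9 - 64961205) = (2049 + 4*(1/239)) - 64961196 = (2049 + 4/239) - 64961196 = 489715/239 - 64961196 = -15525236129/239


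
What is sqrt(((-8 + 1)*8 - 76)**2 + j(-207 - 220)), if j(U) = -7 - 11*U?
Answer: sqrt(22114) ≈ 148.71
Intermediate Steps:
sqrt(((-8 + 1)*8 - 76)**2 + j(-207 - 220)) = sqrt(((-8 + 1)*8 - 76)**2 + (-7 - 11*(-207 - 220))) = sqrt((-7*8 - 76)**2 + (-7 - 11*(-427))) = sqrt((-56 - 76)**2 + (-7 + 4697)) = sqrt((-132)**2 + 4690) = sqrt(17424 + 4690) = sqrt(22114)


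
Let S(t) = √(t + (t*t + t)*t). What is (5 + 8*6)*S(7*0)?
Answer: 0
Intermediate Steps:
S(t) = √(t + t*(t + t²)) (S(t) = √(t + (t² + t)*t) = √(t + (t + t²)*t) = √(t + t*(t + t²)))
(5 + 8*6)*S(7*0) = (5 + 8*6)*√((7*0)*(1 + 7*0 + (7*0)²)) = (5 + 48)*√(0*(1 + 0 + 0²)) = 53*√(0*(1 + 0 + 0)) = 53*√(0*1) = 53*√0 = 53*0 = 0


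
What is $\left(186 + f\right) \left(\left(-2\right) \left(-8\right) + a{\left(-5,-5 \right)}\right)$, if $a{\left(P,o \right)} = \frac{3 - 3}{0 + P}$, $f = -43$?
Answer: $2288$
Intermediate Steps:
$a{\left(P,o \right)} = 0$ ($a{\left(P,o \right)} = \frac{0}{P} = 0$)
$\left(186 + f\right) \left(\left(-2\right) \left(-8\right) + a{\left(-5,-5 \right)}\right) = \left(186 - 43\right) \left(\left(-2\right) \left(-8\right) + 0\right) = 143 \left(16 + 0\right) = 143 \cdot 16 = 2288$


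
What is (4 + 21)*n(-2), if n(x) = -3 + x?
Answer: -125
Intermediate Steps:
(4 + 21)*n(-2) = (4 + 21)*(-3 - 2) = 25*(-5) = -125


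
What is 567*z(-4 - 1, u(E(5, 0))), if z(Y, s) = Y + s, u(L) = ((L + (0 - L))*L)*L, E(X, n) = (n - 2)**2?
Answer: -2835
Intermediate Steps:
E(X, n) = (-2 + n)**2
u(L) = 0 (u(L) = ((L - L)*L)*L = (0*L)*L = 0*L = 0)
567*z(-4 - 1, u(E(5, 0))) = 567*((-4 - 1) + 0) = 567*(-5 + 0) = 567*(-5) = -2835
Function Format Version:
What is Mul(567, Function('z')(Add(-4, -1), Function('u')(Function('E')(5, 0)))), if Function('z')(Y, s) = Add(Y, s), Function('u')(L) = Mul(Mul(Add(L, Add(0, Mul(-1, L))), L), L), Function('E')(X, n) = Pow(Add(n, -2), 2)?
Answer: -2835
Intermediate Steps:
Function('E')(X, n) = Pow(Add(-2, n), 2)
Function('u')(L) = 0 (Function('u')(L) = Mul(Mul(Add(L, Mul(-1, L)), L), L) = Mul(Mul(0, L), L) = Mul(0, L) = 0)
Mul(567, Function('z')(Add(-4, -1), Function('u')(Function('E')(5, 0)))) = Mul(567, Add(Add(-4, -1), 0)) = Mul(567, Add(-5, 0)) = Mul(567, -5) = -2835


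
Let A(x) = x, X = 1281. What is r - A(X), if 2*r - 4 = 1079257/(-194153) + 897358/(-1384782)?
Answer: -24621841612472/19204255689 ≈ -1282.1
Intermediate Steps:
r = -21190074863/19204255689 (r = 2 + (1079257/(-194153) + 897358/(-1384782))/2 = 2 + (1079257*(-1/194153) + 897358*(-1/1384782))/2 = 2 + (-1079257/194153 - 64097/98913)/2 = 2 + (½)*(-119197172482/19204255689) = 2 - 59598586241/19204255689 = -21190074863/19204255689 ≈ -1.1034)
r - A(X) = -21190074863/19204255689 - 1*1281 = -21190074863/19204255689 - 1281 = -24621841612472/19204255689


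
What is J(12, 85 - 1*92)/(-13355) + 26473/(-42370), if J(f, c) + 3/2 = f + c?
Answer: -35369521/56585135 ≈ -0.62507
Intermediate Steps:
J(f, c) = -3/2 + c + f (J(f, c) = -3/2 + (f + c) = -3/2 + (c + f) = -3/2 + c + f)
J(12, 85 - 1*92)/(-13355) + 26473/(-42370) = (-3/2 + (85 - 1*92) + 12)/(-13355) + 26473/(-42370) = (-3/2 + (85 - 92) + 12)*(-1/13355) + 26473*(-1/42370) = (-3/2 - 7 + 12)*(-1/13355) - 26473/42370 = (7/2)*(-1/13355) - 26473/42370 = -7/26710 - 26473/42370 = -35369521/56585135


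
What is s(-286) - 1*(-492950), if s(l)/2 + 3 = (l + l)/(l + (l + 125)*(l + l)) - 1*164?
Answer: 158129732/321 ≈ 4.9262e+5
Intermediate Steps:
s(l) = -334 + 4*l/(l + 2*l*(125 + l)) (s(l) = -6 + 2*((l + l)/(l + (l + 125)*(l + l)) - 1*164) = -6 + 2*((2*l)/(l + (125 + l)*(2*l)) - 164) = -6 + 2*((2*l)/(l + 2*l*(125 + l)) - 164) = -6 + 2*(2*l/(l + 2*l*(125 + l)) - 164) = -6 + 2*(-164 + 2*l/(l + 2*l*(125 + l))) = -6 + (-328 + 4*l/(l + 2*l*(125 + l))) = -334 + 4*l/(l + 2*l*(125 + l)))
s(-286) - 1*(-492950) = 2*(-41915 - 334*(-286))/(251 + 2*(-286)) - 1*(-492950) = 2*(-41915 + 95524)/(251 - 572) + 492950 = 2*53609/(-321) + 492950 = 2*(-1/321)*53609 + 492950 = -107218/321 + 492950 = 158129732/321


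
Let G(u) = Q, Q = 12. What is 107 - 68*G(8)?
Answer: -709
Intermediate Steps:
G(u) = 12
107 - 68*G(8) = 107 - 68*12 = 107 - 816 = -709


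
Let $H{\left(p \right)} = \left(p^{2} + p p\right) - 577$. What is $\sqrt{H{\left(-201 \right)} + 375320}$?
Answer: $\sqrt{455545} \approx 674.94$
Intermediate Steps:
$H{\left(p \right)} = -577 + 2 p^{2}$ ($H{\left(p \right)} = \left(p^{2} + p^{2}\right) - 577 = 2 p^{2} - 577 = -577 + 2 p^{2}$)
$\sqrt{H{\left(-201 \right)} + 375320} = \sqrt{\left(-577 + 2 \left(-201\right)^{2}\right) + 375320} = \sqrt{\left(-577 + 2 \cdot 40401\right) + 375320} = \sqrt{\left(-577 + 80802\right) + 375320} = \sqrt{80225 + 375320} = \sqrt{455545}$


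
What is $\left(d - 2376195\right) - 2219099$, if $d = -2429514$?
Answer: $-7024808$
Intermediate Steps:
$\left(d - 2376195\right) - 2219099 = \left(-2429514 - 2376195\right) - 2219099 = -4805709 - 2219099 = -7024808$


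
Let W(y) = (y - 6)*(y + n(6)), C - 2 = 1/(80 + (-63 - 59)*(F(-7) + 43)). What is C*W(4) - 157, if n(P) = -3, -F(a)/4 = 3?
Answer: -298010/1851 ≈ -161.00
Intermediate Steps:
F(a) = -12 (F(a) = -4*3 = -12)
C = 7403/3702 (C = 2 + 1/(80 + (-63 - 59)*(-12 + 43)) = 2 + 1/(80 - 122*31) = 2 + 1/(80 - 3782) = 2 + 1/(-3702) = 2 - 1/3702 = 7403/3702 ≈ 1.9997)
W(y) = (-6 + y)*(-3 + y) (W(y) = (y - 6)*(y - 3) = (-6 + y)*(-3 + y))
C*W(4) - 157 = 7403*(18 + 4**2 - 9*4)/3702 - 157 = 7403*(18 + 16 - 36)/3702 - 157 = (7403/3702)*(-2) - 157 = -7403/1851 - 157 = -298010/1851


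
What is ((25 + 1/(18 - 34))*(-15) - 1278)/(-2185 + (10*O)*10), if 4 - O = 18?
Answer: 8811/19120 ≈ 0.46083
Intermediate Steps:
O = -14 (O = 4 - 1*18 = 4 - 18 = -14)
((25 + 1/(18 - 34))*(-15) - 1278)/(-2185 + (10*O)*10) = ((25 + 1/(18 - 34))*(-15) - 1278)/(-2185 + (10*(-14))*10) = ((25 + 1/(-16))*(-15) - 1278)/(-2185 - 140*10) = ((25 - 1/16)*(-15) - 1278)/(-2185 - 1400) = ((399/16)*(-15) - 1278)/(-3585) = (-5985/16 - 1278)*(-1/3585) = -26433/16*(-1/3585) = 8811/19120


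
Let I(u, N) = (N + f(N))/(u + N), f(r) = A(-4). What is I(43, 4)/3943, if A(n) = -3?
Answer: 1/185321 ≈ 5.3960e-6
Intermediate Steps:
f(r) = -3
I(u, N) = (-3 + N)/(N + u) (I(u, N) = (N - 3)/(u + N) = (-3 + N)/(N + u))
I(43, 4)/3943 = ((-3 + 4)/(4 + 43))/3943 = (1/47)*(1/3943) = 1/185321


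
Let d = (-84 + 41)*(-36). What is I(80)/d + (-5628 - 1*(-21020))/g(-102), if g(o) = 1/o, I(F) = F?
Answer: -607583788/387 ≈ -1.5700e+6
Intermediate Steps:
d = 1548 (d = -43*(-36) = 1548)
I(80)/d + (-5628 - 1*(-21020))/g(-102) = 80/1548 + (-5628 - 1*(-21020))/(1/(-102)) = 80*(1/1548) + (-5628 + 21020)/(-1/102) = 20/387 + 15392*(-102) = 20/387 - 1569984 = -607583788/387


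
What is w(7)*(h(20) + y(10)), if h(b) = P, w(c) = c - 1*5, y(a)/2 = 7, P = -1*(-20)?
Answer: 68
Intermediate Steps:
P = 20
y(a) = 14 (y(a) = 2*7 = 14)
w(c) = -5 + c (w(c) = c - 5 = -5 + c)
h(b) = 20
w(7)*(h(20) + y(10)) = (-5 + 7)*(20 + 14) = 2*34 = 68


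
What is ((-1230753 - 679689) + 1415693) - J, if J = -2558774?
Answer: 2064025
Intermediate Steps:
((-1230753 - 679689) + 1415693) - J = ((-1230753 - 679689) + 1415693) - 1*(-2558774) = (-1910442 + 1415693) + 2558774 = -494749 + 2558774 = 2064025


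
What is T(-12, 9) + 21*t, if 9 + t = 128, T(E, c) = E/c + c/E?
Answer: 29963/12 ≈ 2496.9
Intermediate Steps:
t = 119 (t = -9 + 128 = 119)
T(-12, 9) + 21*t = (-12/9 + 9/(-12)) + 21*119 = (-12*1/9 + 9*(-1/12)) + 2499 = (-4/3 - 3/4) + 2499 = -25/12 + 2499 = 29963/12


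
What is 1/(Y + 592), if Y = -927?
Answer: -1/335 ≈ -0.0029851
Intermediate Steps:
1/(Y + 592) = 1/(-927 + 592) = 1/(-335) = -1/335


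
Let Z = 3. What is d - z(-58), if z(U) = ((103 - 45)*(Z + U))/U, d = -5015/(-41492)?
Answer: -2277045/41492 ≈ -54.879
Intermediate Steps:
d = 5015/41492 (d = -5015*(-1/41492) = 5015/41492 ≈ 0.12087)
z(U) = (174 + 58*U)/U (z(U) = ((103 - 45)*(3 + U))/U = (58*(3 + U))/U = (174 + 58*U)/U)
d - z(-58) = 5015/41492 - (58 + 174/(-58)) = 5015/41492 - (58 + 174*(-1/58)) = 5015/41492 - (58 - 3) = 5015/41492 - 1*55 = 5015/41492 - 55 = -2277045/41492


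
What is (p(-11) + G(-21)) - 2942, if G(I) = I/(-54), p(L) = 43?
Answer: -52175/18 ≈ -2898.6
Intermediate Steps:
G(I) = -I/54 (G(I) = I*(-1/54) = -I/54)
(p(-11) + G(-21)) - 2942 = (43 - 1/54*(-21)) - 2942 = (43 + 7/18) - 2942 = 781/18 - 2942 = -52175/18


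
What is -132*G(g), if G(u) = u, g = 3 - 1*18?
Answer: 1980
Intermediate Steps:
g = -15 (g = 3 - 18 = -15)
-132*G(g) = -132*(-15) = 1980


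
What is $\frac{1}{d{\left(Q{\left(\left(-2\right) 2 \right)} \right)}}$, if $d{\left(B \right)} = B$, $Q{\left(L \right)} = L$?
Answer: $- \frac{1}{4} \approx -0.25$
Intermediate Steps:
$\frac{1}{d{\left(Q{\left(\left(-2\right) 2 \right)} \right)}} = \frac{1}{\left(-2\right) 2} = \frac{1}{-4} = - \frac{1}{4}$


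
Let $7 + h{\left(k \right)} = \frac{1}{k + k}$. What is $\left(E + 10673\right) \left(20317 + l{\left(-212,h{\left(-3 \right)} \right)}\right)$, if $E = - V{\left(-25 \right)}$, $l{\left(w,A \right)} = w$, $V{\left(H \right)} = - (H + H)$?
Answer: $213575415$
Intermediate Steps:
$h{\left(k \right)} = -7 + \frac{1}{2 k}$ ($h{\left(k \right)} = -7 + \frac{1}{k + k} = -7 + \frac{1}{2 k}$)
$V{\left(H \right)} = - 2 H$
$E = -50$ ($E = - \left(-2\right) \left(-25\right) = \left(-1\right) 50 = -50$)
$\left(E + 10673\right) \left(20317 + l{\left(-212,h{\left(-3 \right)} \right)}\right) = \left(-50 + 10673\right) \left(20317 - 212\right) = 10623 \cdot 20105 = 213575415$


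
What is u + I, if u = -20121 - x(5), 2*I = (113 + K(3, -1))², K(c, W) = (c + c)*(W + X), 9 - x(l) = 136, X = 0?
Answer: -28539/2 ≈ -14270.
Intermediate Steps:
x(l) = -127 (x(l) = 9 - 1*136 = 9 - 136 = -127)
K(c, W) = 2*W*c (K(c, W) = (c + c)*(W + 0) = (2*c)*W = 2*W*c)
I = 11449/2 (I = (113 + 2*(-1)*3)²/2 = (113 - 6)²/2 = (½)*107² = (½)*11449 = 11449/2 ≈ 5724.5)
u = -19994 (u = -20121 - 1*(-127) = -20121 + 127 = -19994)
u + I = -19994 + 11449/2 = -28539/2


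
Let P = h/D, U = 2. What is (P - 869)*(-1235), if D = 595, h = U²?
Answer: 127711597/119 ≈ 1.0732e+6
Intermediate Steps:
h = 4 (h = 2² = 4)
P = 4/595 ≈ 0.0067227
(P - 869)*(-1235) = (4/595 - 869)*(-1235) = -517051/595*(-1235) = 127711597/119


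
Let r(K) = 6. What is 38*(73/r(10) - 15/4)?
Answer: 1919/6 ≈ 319.83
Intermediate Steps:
38*(73/r(10) - 15/4) = 38*(73/6 - 15/4) = 38*(101/12) = 1919/6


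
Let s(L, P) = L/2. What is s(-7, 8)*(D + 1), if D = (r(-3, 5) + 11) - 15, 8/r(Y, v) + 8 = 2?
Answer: 91/6 ≈ 15.167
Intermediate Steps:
r(Y, v) = -4/3 (r(Y, v) = 8/(-8 + 2) = 8/(-6) = 8*(-⅙) = -4/3)
s(L, P) = L/2 (s(L, P) = L*(½) = L/2)
D = -16/3 (D = (-4/3 + 11) - 15 = 29/3 - 15 = -16/3 ≈ -5.3333)
s(-7, 8)*(D + 1) = ((½)*(-7))*(-16/3 + 1) = -7/2*(-13/3) = 91/6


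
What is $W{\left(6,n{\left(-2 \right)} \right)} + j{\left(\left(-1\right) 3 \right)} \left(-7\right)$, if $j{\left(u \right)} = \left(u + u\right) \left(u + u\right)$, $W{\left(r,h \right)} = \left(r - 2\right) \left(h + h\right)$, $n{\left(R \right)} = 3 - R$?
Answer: $-212$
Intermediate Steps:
$W{\left(r,h \right)} = 2 h \left(-2 + r\right)$ ($W{\left(r,h \right)} = \left(-2 + r\right) 2 h = 2 h \left(-2 + r\right)$)
$j{\left(u \right)} = 4 u^{2}$ ($j{\left(u \right)} = 2 u 2 u = 4 u^{2}$)
$W{\left(6,n{\left(-2 \right)} \right)} + j{\left(\left(-1\right) 3 \right)} \left(-7\right) = 2 \left(3 - -2\right) \left(-2 + 6\right) + 4 \left(\left(-1\right) 3\right)^{2} \left(-7\right) = 2 \left(3 + 2\right) 4 + 4 \left(-3\right)^{2} \left(-7\right) = 2 \cdot 5 \cdot 4 + 4 \cdot 9 \left(-7\right) = 40 + 36 \left(-7\right) = 40 - 252 = -212$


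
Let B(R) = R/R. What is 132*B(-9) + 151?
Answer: 283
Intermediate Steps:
B(R) = 1
132*B(-9) + 151 = 132*1 + 151 = 132 + 151 = 283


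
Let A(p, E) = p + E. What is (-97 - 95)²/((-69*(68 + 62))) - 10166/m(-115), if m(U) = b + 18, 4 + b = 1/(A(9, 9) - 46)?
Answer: -1094504/1495 ≈ -732.11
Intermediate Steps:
A(p, E) = E + p
b = -113/28 (b = -4 + 1/((9 + 9) - 46) = -4 + 1/(18 - 46) = -4 + 1/(-28) = -4 - 1/28 = -113/28 ≈ -4.0357)
m(U) = 391/28 (m(U) = -113/28 + 18 = 391/28)
(-97 - 95)²/((-69*(68 + 62))) - 10166/m(-115) = (-97 - 95)²/((-69*(68 + 62))) - 10166/391/28 = (-192)²/((-69*130)) - 10166*28/391 = 36864/(-8970) - 728 = 36864*(-1/8970) - 728 = -6144/1495 - 728 = -1094504/1495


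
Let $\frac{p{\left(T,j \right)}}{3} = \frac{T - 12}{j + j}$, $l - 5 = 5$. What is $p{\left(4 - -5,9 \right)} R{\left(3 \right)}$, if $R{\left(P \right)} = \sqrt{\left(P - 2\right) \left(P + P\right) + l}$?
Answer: $-2$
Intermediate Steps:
$l = 10$ ($l = 5 + 5 = 10$)
$p{\left(T,j \right)} = \frac{3 \left(-12 + T\right)}{2 j}$ ($p{\left(T,j \right)} = 3 \frac{T - 12}{j + j} = 3 \frac{-12 + T}{2 j} = \frac{3 \left(-12 + T\right)}{2 j}$)
$R{\left(P \right)} = \sqrt{10 + 2 P \left(-2 + P\right)}$ ($R{\left(P \right)} = \sqrt{\left(P - 2\right) \left(P + P\right) + 10} = \sqrt{\left(-2 + P\right) 2 P + 10} = \sqrt{2 P \left(-2 + P\right) + 10} = \sqrt{10 + 2 P \left(-2 + P\right)}$)
$p{\left(4 - -5,9 \right)} R{\left(3 \right)} = \frac{3 \left(-12 + \left(4 - -5\right)\right)}{2 \cdot 9} \sqrt{10 - 12 + 2 \cdot 3^{2}} = \frac{3}{2} \cdot \frac{1}{9} \left(-12 + \left(4 + 5\right)\right) \sqrt{10 - 12 + 2 \cdot 9} = \frac{3}{2} \cdot \frac{1}{9} \left(-12 + 9\right) \sqrt{10 - 12 + 18} = \frac{3}{2} \cdot \frac{1}{9} \left(-3\right) \sqrt{16} = \left(- \frac{1}{2}\right) 4 = -2$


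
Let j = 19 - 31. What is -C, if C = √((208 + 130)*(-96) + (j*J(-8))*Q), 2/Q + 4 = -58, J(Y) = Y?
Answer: -12*I*√216566/31 ≈ -180.14*I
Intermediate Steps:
Q = -1/31 (Q = 2/(-4 - 58) = 2/(-62) = 2*(-1/62) = -1/31 ≈ -0.032258)
j = -12
C = 12*I*√216566/31 (C = √((208 + 130)*(-96) - 12*(-8)*(-1/31)) = √(338*(-96) + 96*(-1/31)) = √(-32448 - 96/31) = √(-1005984/31) = 12*I*√216566/31 ≈ 180.14*I)
-C = -12*I*√216566/31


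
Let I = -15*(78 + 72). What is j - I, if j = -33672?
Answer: -31422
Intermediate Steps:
I = -2250 (I = -15*150 = -2250)
j - I = -33672 - 1*(-2250) = -33672 + 2250 = -31422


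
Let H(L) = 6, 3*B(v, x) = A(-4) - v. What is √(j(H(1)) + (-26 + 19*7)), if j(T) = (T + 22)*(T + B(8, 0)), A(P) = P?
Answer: √163 ≈ 12.767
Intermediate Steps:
B(v, x) = -4/3 - v/3 (B(v, x) = (-4 - v)/3 = -4/3 - v/3)
j(T) = (-4 + T)*(22 + T) (j(T) = (T + 22)*(T + (-4/3 - ⅓*8)) = (22 + T)*(T + (-4/3 - 8/3)) = (22 + T)*(T - 4) = (22 + T)*(-4 + T) = (-4 + T)*(22 + T))
√(j(H(1)) + (-26 + 19*7)) = √((-88 + 6² + 18*6) + (-26 + 19*7)) = √((-88 + 36 + 108) + (-26 + 133)) = √(56 + 107) = √163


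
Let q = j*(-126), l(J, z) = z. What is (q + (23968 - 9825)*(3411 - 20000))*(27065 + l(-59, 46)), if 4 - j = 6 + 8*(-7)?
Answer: -6360919215441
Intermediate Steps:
j = 54 (j = 4 - (6 + 8*(-7)) = 4 - (6 - 56) = 4 - 1*(-50) = 4 + 50 = 54)
q = -6804 (q = 54*(-126) = -6804)
(q + (23968 - 9825)*(3411 - 20000))*(27065 + l(-59, 46)) = (-6804 + (23968 - 9825)*(3411 - 20000))*(27065 + 46) = (-6804 + 14143*(-16589))*27111 = (-6804 - 234618227)*27111 = -234625031*27111 = -6360919215441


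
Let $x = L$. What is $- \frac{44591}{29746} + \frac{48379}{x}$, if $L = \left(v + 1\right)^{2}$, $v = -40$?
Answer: $\frac{1371258823}{45243666} \approx 30.308$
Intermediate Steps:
$L = 1521$ ($L = \left(-40 + 1\right)^{2} = \left(-39\right)^{2} = 1521$)
$x = 1521$
$- \frac{44591}{29746} + \frac{48379}{x} = - \frac{44591}{29746} + \frac{48379}{1521} = \frac{1371258823}{45243666}$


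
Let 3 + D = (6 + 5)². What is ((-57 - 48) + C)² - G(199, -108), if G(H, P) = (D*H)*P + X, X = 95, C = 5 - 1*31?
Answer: 2553122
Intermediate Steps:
D = 118 (D = -3 + (6 + 5)² = -3 + 11² = -3 + 121 = 118)
C = -26 (C = 5 - 31 = -26)
G(H, P) = 95 + 118*H*P (G(H, P) = (118*H)*P + 95 = 118*H*P + 95 = 95 + 118*H*P)
((-57 - 48) + C)² - G(199, -108) = ((-57 - 48) - 26)² - (95 + 118*199*(-108)) = (-105 - 26)² - (95 - 2536056) = (-131)² - 1*(-2535961) = 17161 + 2535961 = 2553122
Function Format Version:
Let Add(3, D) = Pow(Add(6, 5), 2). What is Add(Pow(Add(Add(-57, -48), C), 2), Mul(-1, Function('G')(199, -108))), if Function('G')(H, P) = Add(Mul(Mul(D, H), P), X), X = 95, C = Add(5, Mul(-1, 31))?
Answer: 2553122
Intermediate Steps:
D = 118 (D = Add(-3, Pow(Add(6, 5), 2)) = Add(-3, Pow(11, 2)) = Add(-3, 121) = 118)
C = -26 (C = Add(5, -31) = -26)
Function('G')(H, P) = Add(95, Mul(118, H, P)) (Function('G')(H, P) = Add(Mul(Mul(118, H), P), 95) = Add(Mul(118, H, P), 95) = Add(95, Mul(118, H, P)))
Add(Pow(Add(Add(-57, -48), C), 2), Mul(-1, Function('G')(199, -108))) = Add(Pow(Add(Add(-57, -48), -26), 2), Mul(-1, Add(95, Mul(118, 199, -108)))) = Add(Pow(Add(-105, -26), 2), Mul(-1, Add(95, -2536056))) = Add(Pow(-131, 2), Mul(-1, -2535961)) = Add(17161, 2535961) = 2553122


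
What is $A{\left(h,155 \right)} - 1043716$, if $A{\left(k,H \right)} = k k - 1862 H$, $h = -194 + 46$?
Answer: $-1310422$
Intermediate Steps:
$h = -148$
$A{\left(k,H \right)} = k^{2} - 1862 H$
$A{\left(h,155 \right)} - 1043716 = \left(\left(-148\right)^{2} - 288610\right) - 1043716 = \left(21904 - 288610\right) - 1043716 = -266706 - 1043716 = -1310422$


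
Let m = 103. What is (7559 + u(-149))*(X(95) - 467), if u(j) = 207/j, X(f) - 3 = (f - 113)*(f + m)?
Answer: -4535866352/149 ≈ -3.0442e+7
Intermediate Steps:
X(f) = 3 + (-113 + f)*(103 + f) (X(f) = 3 + (f - 113)*(f + 103) = 3 + (-113 + f)*(103 + f))
(7559 + u(-149))*(X(95) - 467) = (7559 + 207/(-149))*((-11636 + 95² - 10*95) - 467) = (7559 + 207*(-1/149))*((-11636 + 9025 - 950) - 467) = (7559 - 207/149)*(-3561 - 467) = (1126084/149)*(-4028) = -4535866352/149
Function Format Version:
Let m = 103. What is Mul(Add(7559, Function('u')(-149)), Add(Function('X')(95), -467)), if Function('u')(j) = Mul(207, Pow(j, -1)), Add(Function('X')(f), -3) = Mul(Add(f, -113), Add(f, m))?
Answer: Rational(-4535866352, 149) ≈ -3.0442e+7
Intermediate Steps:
Function('X')(f) = Add(3, Mul(Add(-113, f), Add(103, f))) (Function('X')(f) = Add(3, Mul(Add(f, -113), Add(f, 103))) = Add(3, Mul(Add(-113, f), Add(103, f))))
Mul(Add(7559, Function('u')(-149)), Add(Function('X')(95), -467)) = Mul(Add(7559, Mul(207, Pow(-149, -1))), Add(Add(-11636, Pow(95, 2), Mul(-10, 95)), -467)) = Mul(Add(7559, Mul(207, Rational(-1, 149))), Add(Add(-11636, 9025, -950), -467)) = Mul(Add(7559, Rational(-207, 149)), Add(-3561, -467)) = Mul(Rational(1126084, 149), -4028) = Rational(-4535866352, 149)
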